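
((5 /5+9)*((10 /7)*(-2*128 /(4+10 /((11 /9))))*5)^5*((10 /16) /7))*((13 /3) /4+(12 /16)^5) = -42820167729152000000000000 /476522606140329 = -89859677541.81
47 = 47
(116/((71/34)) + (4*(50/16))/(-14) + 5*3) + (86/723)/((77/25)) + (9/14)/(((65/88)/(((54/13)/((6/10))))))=202323844045/2671985316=75.72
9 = 9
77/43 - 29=-1170/43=-27.21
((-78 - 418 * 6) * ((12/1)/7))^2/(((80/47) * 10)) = 1414384254/1225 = 1154599.39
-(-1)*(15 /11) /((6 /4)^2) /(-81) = -20 /2673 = -0.01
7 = 7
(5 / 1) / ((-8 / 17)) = -85 / 8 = -10.62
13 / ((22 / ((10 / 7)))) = 65 / 77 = 0.84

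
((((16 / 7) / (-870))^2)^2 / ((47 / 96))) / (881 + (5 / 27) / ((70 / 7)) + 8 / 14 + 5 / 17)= 4456448 / 40384638836041241875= 0.00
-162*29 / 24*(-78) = 30537 / 2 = 15268.50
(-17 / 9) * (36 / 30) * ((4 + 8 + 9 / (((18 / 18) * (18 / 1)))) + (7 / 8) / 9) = -15419 / 540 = -28.55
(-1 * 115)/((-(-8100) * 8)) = -23/12960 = -0.00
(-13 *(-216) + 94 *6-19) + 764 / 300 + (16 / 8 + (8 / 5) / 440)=2769979 / 825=3357.55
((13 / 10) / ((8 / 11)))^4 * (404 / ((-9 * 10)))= -45.83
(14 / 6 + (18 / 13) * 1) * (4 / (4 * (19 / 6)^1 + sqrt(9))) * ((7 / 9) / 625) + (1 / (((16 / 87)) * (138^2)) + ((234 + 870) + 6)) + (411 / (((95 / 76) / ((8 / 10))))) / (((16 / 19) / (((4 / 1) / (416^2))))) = 1343256960998759 / 1210131936000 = 1110.01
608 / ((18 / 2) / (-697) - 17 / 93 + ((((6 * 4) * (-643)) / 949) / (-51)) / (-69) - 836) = -430113781968 / 591548167879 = -0.73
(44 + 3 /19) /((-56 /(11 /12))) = -0.72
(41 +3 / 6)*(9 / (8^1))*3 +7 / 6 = 6779 / 48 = 141.23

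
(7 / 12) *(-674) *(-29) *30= 342055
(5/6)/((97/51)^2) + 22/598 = 1503163/5626582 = 0.27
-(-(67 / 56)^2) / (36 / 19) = 85291 / 112896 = 0.76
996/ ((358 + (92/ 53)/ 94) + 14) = 2.68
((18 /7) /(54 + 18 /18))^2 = 324 /148225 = 0.00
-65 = -65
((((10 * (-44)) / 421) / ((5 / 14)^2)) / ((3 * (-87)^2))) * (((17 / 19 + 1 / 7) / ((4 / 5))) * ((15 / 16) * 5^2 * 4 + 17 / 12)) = -0.04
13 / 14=0.93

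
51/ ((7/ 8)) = 408/ 7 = 58.29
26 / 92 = 13 / 46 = 0.28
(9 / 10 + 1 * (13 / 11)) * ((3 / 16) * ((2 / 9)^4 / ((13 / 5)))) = 229 / 625482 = 0.00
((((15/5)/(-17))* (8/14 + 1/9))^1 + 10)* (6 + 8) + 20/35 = 138.89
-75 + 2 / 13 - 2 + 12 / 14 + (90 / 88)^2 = -13203165 / 176176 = -74.94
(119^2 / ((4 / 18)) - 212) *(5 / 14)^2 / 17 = 3175625 / 6664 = 476.53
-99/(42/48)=-792/7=-113.14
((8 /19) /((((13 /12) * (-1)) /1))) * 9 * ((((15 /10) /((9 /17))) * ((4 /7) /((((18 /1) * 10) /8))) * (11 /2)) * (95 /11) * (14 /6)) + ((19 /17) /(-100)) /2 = -3699941 /132600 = -27.90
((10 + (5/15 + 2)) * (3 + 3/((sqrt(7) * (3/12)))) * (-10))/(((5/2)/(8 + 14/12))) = -16280 * sqrt(7)/21-4070/3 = -3407.75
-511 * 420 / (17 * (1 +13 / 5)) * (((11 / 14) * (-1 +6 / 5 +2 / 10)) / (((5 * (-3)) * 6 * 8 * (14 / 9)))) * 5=4015 / 816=4.92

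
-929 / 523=-1.78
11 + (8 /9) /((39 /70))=4421 /351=12.60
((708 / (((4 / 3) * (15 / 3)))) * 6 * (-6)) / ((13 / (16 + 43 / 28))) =-2346489 / 455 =-5157.12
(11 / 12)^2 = 121 / 144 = 0.84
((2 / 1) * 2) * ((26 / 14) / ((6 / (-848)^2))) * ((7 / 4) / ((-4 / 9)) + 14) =8958837.33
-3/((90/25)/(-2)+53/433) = 6495/3632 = 1.79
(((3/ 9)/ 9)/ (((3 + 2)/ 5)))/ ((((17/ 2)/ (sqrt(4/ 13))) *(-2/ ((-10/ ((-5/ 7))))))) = -28 *sqrt(13)/ 5967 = -0.02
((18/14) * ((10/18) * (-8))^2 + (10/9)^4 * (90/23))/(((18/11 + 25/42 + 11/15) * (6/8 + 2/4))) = 323910400/38279061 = 8.46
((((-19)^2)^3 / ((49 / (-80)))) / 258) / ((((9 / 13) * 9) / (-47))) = 1149801331640 / 512001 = 2245701.34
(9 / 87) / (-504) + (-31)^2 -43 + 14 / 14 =4477367 / 4872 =919.00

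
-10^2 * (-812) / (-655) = -16240 / 131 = -123.97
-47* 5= -235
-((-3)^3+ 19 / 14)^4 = -16610312161 / 38416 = -432380.05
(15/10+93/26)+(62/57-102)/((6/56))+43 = -1986853/2223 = -893.77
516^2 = 266256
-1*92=-92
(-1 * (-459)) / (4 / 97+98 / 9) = 400707 / 9542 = 41.99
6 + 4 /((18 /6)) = 22 /3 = 7.33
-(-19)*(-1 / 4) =-19 / 4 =-4.75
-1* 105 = -105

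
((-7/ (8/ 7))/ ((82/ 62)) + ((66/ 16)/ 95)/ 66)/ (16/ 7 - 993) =27671/ 5920400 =0.00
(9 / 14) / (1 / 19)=12.21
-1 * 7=-7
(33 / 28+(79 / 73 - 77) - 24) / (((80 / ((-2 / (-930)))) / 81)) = -5449221 / 25345600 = -0.21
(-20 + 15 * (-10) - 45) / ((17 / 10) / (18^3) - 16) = 12538800 / 933103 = 13.44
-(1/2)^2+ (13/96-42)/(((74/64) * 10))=-8593/2220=-3.87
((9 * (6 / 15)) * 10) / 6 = 6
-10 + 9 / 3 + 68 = 61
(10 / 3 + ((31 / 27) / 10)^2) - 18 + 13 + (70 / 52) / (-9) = -1708757 / 947700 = -1.80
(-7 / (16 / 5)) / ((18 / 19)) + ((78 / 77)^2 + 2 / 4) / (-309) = -406975511 / 175877856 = -2.31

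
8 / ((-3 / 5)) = -40 / 3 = -13.33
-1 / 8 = -0.12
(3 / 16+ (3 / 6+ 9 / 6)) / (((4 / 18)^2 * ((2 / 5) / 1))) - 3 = 13791 / 128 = 107.74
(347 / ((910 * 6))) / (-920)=-347 / 5023200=-0.00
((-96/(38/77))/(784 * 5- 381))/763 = -528/7329269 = -0.00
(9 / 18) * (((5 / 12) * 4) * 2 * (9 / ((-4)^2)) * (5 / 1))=75 / 16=4.69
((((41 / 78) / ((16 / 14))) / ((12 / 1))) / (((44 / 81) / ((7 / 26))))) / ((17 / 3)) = 54243 / 16180736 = 0.00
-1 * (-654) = 654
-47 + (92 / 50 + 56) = 271 / 25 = 10.84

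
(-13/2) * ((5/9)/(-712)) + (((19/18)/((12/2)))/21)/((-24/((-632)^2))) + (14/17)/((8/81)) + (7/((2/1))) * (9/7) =-5212261631/41177808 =-126.58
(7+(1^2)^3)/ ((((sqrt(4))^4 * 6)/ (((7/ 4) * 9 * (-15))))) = -315/ 16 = -19.69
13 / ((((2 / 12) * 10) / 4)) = 156 / 5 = 31.20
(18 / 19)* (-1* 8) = -144 / 19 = -7.58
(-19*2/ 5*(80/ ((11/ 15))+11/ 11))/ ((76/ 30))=-330.27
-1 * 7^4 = -2401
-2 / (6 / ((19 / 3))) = -19 / 9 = -2.11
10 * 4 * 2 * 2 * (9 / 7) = 1440 / 7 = 205.71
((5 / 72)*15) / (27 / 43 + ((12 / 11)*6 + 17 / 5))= 59125 / 600144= 0.10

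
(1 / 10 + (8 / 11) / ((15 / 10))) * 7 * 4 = 2702 / 165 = 16.38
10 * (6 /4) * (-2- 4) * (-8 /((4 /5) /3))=2700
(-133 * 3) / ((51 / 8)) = -1064 / 17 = -62.59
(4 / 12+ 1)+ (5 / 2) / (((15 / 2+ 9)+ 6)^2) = 542 / 405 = 1.34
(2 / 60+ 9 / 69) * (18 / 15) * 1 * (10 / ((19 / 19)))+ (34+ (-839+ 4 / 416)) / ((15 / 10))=-9592429 / 17940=-534.70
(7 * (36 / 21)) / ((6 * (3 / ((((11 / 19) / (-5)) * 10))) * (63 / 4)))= -176 / 3591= -0.05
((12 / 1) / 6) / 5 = 2 / 5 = 0.40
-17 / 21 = -0.81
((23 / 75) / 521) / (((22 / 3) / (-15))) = -69 / 57310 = -0.00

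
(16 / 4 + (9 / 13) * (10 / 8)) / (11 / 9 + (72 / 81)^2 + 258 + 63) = 20493 / 1360528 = 0.02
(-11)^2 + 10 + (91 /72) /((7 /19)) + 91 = 16231 /72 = 225.43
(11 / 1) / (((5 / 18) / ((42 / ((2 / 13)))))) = 54054 / 5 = 10810.80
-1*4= -4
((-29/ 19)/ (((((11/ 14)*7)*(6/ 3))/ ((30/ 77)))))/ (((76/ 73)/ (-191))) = 6065205/ 611534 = 9.92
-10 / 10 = -1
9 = 9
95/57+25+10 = 110/3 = 36.67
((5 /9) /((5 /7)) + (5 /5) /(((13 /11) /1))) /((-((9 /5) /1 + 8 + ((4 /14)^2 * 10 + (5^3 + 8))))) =-23275 /2058381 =-0.01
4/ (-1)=-4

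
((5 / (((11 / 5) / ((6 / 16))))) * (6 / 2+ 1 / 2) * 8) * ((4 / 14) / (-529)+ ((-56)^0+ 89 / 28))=4641375 / 46552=99.70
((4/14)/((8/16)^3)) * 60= 960/7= 137.14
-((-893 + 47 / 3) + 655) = 222.33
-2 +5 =3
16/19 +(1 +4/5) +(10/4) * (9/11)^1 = 9797/2090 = 4.69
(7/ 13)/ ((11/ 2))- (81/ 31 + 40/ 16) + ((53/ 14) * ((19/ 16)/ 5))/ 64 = -1589089889/ 317757440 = -5.00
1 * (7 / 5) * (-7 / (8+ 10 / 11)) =-11 / 10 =-1.10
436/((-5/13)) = -5668/5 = -1133.60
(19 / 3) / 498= 19 / 1494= 0.01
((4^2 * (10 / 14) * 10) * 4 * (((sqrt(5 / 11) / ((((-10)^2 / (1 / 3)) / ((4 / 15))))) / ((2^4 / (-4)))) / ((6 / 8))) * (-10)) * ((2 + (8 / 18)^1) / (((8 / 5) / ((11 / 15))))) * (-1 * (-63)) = 704 * sqrt(55) / 81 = 64.46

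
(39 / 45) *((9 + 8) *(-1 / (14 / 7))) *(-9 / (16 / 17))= 11271 / 160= 70.44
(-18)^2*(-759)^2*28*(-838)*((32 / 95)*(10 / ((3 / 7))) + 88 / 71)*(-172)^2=-1590366477745627287552 / 1349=-1178922518714327121.98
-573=-573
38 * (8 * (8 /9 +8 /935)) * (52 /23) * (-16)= -1910112256 /193545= -9869.09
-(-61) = 61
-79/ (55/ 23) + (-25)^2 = 32558/ 55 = 591.96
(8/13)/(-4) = -2/13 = -0.15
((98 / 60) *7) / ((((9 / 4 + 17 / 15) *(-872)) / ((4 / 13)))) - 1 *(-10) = 410881 / 41093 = 10.00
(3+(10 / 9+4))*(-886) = -64678 / 9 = -7186.44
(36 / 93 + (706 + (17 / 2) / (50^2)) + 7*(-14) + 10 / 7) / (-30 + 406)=661653689 / 407960000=1.62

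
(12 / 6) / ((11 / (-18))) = -36 / 11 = -3.27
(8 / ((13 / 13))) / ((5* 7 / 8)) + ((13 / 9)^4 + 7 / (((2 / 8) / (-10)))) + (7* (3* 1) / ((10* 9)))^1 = -125649359 / 459270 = -273.58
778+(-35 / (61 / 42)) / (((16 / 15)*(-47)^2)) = 838666751 / 1077992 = 777.99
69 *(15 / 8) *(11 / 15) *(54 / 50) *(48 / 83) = 122958 / 2075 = 59.26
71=71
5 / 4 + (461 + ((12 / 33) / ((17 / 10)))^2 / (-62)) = 2004384911 / 4336156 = 462.25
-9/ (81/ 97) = -10.78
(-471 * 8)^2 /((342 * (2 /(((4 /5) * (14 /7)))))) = 3155072 /95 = 33211.28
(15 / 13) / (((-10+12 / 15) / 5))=-375 / 598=-0.63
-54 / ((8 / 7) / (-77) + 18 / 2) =-29106 / 4843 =-6.01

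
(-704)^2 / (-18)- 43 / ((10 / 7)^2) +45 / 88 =-545584661 / 19800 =-27554.78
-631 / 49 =-12.88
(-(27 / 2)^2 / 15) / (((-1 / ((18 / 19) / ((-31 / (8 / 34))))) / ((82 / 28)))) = -89667 / 350455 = -0.26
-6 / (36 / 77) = -77 / 6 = -12.83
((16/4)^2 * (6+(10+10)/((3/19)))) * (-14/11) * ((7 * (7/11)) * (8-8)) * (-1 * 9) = 0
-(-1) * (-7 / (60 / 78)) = -91 / 10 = -9.10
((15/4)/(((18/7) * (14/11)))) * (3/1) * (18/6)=165/16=10.31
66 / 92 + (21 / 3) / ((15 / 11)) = 4037 / 690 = 5.85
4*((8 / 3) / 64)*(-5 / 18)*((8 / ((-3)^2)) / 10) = -1 / 243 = -0.00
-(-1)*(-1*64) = -64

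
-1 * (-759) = 759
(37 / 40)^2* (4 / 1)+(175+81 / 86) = 3085067 / 17200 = 179.36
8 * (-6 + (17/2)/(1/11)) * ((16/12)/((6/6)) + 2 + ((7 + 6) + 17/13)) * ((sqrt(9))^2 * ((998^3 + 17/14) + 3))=1436148532130400/13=110472964010030.77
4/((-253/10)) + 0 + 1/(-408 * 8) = -130813/825792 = -0.16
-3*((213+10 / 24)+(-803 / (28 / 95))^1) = 52732 / 7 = 7533.14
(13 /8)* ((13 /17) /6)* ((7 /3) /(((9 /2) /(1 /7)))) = 169 /11016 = 0.02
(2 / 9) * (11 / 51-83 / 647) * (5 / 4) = 7210 / 296973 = 0.02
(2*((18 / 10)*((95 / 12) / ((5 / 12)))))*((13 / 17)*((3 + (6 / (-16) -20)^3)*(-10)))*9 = 86614524477 / 2176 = 39804468.97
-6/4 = -3/2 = -1.50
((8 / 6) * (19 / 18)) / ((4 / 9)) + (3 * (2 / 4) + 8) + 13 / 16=647 / 48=13.48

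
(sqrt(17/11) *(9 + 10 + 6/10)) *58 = 5684 *sqrt(187)/55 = 1413.23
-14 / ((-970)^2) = -7 / 470450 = -0.00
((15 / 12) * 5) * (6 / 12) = 25 / 8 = 3.12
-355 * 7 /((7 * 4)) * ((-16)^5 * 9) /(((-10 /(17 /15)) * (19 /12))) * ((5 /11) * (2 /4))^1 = -2847670272 /209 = -13625216.61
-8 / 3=-2.67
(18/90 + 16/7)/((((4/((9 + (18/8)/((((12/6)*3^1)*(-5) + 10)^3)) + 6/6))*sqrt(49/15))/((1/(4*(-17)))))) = -0.05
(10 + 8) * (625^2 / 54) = 390625 / 3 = 130208.33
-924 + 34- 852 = -1742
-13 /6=-2.17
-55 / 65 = -11 / 13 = -0.85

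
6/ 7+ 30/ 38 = 219/ 133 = 1.65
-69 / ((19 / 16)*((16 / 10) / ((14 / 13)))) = -9660 / 247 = -39.11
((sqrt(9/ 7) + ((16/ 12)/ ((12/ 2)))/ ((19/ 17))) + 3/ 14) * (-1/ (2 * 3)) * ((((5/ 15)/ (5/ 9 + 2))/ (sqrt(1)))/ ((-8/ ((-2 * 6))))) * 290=-1305 * sqrt(7)/ 322- 6235/ 1596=-14.63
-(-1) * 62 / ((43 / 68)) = 98.05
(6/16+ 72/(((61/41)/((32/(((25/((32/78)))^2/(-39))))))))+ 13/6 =-163229147/11895000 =-13.72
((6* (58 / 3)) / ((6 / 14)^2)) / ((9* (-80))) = -0.88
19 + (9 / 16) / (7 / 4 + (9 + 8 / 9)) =31925 / 1676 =19.05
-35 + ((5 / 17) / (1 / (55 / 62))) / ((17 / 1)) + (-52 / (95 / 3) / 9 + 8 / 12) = -58726997 / 1702210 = -34.50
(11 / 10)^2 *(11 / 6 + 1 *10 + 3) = 10769 / 600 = 17.95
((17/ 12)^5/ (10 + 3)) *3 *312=1419857/ 3456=410.84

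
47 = 47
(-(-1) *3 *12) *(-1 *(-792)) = 28512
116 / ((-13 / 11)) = -1276 / 13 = -98.15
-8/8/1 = -1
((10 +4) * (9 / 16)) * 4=63 / 2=31.50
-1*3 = -3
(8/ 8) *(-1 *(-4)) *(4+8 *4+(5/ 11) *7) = 1724/ 11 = 156.73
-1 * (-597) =597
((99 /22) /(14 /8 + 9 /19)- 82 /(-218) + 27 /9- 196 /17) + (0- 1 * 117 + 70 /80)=-306279061 /2505256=-122.25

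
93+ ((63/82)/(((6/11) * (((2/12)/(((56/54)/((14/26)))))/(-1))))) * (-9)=9819/41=239.49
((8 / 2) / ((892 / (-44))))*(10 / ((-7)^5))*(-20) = -8800 / 3747961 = -0.00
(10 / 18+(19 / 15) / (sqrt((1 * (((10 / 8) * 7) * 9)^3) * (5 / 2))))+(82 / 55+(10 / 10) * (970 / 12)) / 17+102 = 107.40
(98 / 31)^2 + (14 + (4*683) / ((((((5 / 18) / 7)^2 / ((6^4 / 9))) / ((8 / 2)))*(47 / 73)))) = 1752631137522846 / 1129175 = 1552134201.98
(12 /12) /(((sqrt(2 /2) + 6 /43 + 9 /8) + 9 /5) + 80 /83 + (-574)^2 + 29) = 142760 /47040851653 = 0.00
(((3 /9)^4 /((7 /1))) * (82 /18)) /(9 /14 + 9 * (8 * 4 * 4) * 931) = 82 /10946064033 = 0.00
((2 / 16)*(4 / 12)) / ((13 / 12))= 0.04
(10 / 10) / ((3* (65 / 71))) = 71 / 195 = 0.36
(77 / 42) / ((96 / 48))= 0.92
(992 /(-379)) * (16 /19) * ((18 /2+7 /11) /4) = -420608 /79211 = -5.31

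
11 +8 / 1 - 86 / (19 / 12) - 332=-6979 / 19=-367.32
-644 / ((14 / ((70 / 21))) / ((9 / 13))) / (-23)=60 / 13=4.62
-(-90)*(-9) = -810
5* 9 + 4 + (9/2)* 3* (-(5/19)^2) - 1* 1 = 33981/722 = 47.07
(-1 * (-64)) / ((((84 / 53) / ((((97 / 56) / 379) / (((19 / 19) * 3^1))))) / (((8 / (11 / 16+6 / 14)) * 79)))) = 103971584 / 2984625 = 34.84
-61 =-61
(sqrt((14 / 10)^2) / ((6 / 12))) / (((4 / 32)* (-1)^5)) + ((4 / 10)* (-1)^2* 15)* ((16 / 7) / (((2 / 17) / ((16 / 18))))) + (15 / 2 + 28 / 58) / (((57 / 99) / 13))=30253691 / 115710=261.46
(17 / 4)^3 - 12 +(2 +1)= 4337 / 64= 67.77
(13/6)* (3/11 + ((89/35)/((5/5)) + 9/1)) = 59137/2310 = 25.60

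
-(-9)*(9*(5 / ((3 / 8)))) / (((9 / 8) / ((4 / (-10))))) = -384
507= 507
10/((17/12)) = 120/17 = 7.06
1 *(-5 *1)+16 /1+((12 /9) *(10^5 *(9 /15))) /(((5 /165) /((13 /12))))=2860011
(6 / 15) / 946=1 / 2365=0.00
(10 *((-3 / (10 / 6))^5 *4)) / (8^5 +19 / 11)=-5196312 / 225291875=-0.02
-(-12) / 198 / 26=1 / 429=0.00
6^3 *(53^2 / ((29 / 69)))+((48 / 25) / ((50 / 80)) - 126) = 5232721386 / 3625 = 1443509.35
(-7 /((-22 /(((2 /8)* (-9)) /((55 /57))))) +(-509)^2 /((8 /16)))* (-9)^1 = -22571104401 /4840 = -4663451.32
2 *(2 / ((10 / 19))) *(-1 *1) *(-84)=638.40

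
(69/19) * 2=138/19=7.26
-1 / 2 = -0.50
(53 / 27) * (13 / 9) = 689 / 243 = 2.84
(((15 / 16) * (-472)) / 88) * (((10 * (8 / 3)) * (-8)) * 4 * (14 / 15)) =132160 / 33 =4004.85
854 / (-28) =-61 / 2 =-30.50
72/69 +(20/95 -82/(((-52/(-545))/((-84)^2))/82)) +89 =-2824906942707/5681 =-497255226.67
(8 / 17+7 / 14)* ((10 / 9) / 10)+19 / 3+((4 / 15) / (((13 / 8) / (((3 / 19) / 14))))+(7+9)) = 6596679 / 293930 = 22.44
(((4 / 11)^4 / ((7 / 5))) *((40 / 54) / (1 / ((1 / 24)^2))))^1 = 400 / 24904341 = 0.00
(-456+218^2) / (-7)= -6724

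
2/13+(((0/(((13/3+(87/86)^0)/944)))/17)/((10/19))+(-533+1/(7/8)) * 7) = -48397/13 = -3722.85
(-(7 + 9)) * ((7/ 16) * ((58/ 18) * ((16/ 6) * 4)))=-6496/ 27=-240.59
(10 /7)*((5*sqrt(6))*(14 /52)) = 25*sqrt(6) /13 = 4.71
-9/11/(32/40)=-45/44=-1.02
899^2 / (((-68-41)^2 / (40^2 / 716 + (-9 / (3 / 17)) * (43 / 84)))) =-1623.92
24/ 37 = 0.65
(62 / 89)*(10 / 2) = 3.48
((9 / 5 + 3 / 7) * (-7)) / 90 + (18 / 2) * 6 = 4037 / 75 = 53.83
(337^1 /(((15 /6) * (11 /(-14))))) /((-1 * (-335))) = -9436 /18425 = -0.51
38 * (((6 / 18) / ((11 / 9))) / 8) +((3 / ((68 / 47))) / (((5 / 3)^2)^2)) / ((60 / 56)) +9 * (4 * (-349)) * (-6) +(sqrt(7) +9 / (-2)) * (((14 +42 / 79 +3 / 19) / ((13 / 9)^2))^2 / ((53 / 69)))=220088283558309 * sqrt(7) / 3410441962733 +598651592376360668549649 / 7971908087888387500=75265.88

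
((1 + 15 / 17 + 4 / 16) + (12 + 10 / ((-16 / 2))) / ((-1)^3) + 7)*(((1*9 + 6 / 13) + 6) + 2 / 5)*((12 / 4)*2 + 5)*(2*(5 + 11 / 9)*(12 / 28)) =-998008 / 663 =-1505.29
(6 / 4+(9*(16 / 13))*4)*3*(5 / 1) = 17865 / 26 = 687.12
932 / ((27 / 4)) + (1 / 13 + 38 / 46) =1121962 / 8073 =138.98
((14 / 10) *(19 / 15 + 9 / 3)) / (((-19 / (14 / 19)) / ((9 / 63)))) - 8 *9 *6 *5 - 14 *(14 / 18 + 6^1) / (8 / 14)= -377873101 / 162450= -2326.09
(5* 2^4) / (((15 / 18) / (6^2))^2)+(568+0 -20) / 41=30609076 / 205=149312.57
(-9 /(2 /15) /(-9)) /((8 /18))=135 /8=16.88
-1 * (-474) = 474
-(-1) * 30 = 30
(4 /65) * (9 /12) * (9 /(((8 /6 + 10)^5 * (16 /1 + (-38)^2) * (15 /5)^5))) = 27 /4311821737600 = 0.00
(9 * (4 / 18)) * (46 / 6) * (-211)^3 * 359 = -155131376534 / 3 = -51710458844.67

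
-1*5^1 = -5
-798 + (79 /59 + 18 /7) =-327959 /413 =-794.09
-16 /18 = -8 /9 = -0.89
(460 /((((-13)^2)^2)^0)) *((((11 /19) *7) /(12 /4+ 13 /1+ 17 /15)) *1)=531300 /4883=108.81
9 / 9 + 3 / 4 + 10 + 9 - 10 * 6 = -157 / 4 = -39.25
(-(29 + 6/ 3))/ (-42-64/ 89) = 2759/ 3802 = 0.73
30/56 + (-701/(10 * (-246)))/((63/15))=0.60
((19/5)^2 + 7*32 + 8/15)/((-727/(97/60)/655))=-348.08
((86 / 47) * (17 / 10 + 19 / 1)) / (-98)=-8901 / 23030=-0.39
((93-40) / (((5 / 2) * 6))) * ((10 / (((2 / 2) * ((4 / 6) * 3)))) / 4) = 53 / 12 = 4.42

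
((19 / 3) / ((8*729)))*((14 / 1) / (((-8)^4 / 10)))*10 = 0.00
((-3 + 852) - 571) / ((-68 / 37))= -5143 / 34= -151.26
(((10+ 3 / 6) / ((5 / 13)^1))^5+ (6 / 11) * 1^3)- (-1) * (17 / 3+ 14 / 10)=50041162835569 / 3300000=15163988.74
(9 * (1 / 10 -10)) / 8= -891 / 80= -11.14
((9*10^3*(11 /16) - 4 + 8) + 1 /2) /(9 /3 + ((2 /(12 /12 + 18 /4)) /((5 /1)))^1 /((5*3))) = 5108400 /2479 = 2060.67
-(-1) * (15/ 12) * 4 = 5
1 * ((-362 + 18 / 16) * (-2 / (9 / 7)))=20209 / 36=561.36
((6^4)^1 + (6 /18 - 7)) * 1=1289.33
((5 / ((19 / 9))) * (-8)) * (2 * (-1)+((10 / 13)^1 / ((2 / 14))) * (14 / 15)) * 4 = -56640 / 247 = -229.31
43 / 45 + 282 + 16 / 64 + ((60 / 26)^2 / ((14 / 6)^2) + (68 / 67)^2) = 1908426274513 / 6691213620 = 285.21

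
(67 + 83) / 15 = 10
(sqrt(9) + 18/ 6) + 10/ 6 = 7.67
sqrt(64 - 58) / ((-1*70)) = -sqrt(6) / 70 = -0.03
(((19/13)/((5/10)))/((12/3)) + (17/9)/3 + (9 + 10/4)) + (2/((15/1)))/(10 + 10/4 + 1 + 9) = 37634/2925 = 12.87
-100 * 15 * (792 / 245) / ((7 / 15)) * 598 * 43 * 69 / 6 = -3072635580.17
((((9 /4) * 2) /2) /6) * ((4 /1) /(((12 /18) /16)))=36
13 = 13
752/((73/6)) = 61.81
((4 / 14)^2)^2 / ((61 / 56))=128 / 20923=0.01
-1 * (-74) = 74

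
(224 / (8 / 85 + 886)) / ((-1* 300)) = -476 / 564885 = -0.00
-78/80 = -39/40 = -0.98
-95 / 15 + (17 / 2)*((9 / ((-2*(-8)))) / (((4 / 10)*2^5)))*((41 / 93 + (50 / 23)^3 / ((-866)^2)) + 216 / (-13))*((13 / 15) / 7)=-21537082596879817 / 3041376890087424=-7.08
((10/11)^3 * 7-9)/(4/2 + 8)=-4979/13310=-0.37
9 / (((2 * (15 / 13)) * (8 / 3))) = 117 / 80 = 1.46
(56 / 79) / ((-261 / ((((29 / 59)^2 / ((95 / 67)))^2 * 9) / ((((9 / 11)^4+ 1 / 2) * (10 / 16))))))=-0.00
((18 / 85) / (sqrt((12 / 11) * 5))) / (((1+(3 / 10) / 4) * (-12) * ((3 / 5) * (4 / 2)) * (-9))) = sqrt(165) / 19737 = 0.00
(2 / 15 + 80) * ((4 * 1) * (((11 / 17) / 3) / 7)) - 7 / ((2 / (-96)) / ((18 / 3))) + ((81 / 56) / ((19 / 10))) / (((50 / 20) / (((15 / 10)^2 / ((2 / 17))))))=3307445317 / 1627920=2031.70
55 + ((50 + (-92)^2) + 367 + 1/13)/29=136189/377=361.24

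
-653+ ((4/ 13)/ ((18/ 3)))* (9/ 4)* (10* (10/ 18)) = -25442/ 39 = -652.36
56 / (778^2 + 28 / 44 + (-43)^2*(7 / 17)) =1309 / 14166325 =0.00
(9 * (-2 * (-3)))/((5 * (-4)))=-27/10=-2.70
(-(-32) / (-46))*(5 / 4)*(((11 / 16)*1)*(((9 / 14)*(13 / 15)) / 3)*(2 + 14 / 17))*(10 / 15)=-572 / 2737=-0.21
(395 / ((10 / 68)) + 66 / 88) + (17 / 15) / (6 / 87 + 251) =1173735577 / 436860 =2686.75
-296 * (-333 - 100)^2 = -55496744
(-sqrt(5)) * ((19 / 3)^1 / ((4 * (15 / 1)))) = -19 * sqrt(5) / 180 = -0.24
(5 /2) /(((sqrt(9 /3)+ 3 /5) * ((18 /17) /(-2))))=425 /396 - 2125 * sqrt(3) /1188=-2.02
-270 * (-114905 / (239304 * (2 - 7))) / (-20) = 206829 / 159536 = 1.30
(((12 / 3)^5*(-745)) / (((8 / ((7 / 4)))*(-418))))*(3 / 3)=399.23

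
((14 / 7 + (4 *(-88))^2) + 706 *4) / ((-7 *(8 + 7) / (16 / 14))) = -202768 / 147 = -1379.37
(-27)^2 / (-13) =-729 / 13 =-56.08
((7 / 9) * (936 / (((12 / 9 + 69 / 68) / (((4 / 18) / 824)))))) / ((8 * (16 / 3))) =1547 / 789392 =0.00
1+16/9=25/9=2.78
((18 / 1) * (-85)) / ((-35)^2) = -306 / 245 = -1.25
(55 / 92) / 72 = 55 / 6624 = 0.01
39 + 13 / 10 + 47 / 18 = 1931 / 45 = 42.91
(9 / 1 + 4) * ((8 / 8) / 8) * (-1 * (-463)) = 6019 / 8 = 752.38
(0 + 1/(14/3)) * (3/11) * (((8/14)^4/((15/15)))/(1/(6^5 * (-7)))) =-339.18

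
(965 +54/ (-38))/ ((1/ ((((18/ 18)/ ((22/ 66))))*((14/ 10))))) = 4047.03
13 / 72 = 0.18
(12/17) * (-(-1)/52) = 3/221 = 0.01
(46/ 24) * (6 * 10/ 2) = 57.50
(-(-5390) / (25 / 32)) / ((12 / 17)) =146608 / 15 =9773.87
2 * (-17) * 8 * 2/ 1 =-544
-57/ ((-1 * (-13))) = -57/ 13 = -4.38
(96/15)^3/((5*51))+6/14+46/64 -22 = -141548093/7140000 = -19.82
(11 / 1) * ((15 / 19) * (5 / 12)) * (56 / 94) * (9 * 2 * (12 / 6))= 77.60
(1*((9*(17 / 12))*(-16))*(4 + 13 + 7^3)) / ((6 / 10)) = -122400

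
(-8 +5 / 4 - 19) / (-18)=103 / 72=1.43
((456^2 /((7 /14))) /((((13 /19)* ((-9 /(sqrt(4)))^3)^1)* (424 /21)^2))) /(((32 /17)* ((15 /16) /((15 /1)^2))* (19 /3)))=-12028520 /36517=-329.40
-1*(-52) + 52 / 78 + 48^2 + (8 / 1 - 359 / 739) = 5241389 / 2217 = 2364.18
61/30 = 2.03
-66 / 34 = -33 / 17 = -1.94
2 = 2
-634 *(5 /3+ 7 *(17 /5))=-242188 /15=-16145.87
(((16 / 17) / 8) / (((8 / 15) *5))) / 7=3 / 476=0.01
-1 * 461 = -461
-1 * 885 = -885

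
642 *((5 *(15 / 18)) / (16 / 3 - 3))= 8025 / 7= 1146.43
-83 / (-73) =83 / 73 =1.14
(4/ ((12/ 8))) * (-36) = -96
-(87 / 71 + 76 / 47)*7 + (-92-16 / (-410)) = -76520099 / 684085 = -111.86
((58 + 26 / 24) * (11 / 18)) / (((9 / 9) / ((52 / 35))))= 101387 / 1890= 53.64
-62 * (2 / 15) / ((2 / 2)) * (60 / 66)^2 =-6.83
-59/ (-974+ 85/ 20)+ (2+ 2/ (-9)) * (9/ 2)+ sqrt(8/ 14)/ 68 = sqrt(7)/ 238+ 31268/ 3879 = 8.07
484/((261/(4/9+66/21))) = 109384/16443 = 6.65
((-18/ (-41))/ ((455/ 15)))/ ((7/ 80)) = 4320/ 26117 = 0.17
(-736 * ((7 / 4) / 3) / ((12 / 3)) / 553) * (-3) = 46 / 79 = 0.58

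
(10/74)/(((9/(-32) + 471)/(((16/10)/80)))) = 16/2786655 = 0.00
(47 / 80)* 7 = 329 / 80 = 4.11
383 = 383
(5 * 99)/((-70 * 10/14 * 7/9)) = -891/70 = -12.73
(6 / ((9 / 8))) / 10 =8 / 15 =0.53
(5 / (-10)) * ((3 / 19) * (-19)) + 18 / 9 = 7 / 2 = 3.50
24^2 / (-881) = -576 / 881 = -0.65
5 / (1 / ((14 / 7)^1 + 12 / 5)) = 22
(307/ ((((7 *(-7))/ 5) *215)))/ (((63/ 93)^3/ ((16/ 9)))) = -146333392/ 175616343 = -0.83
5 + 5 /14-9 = -3.64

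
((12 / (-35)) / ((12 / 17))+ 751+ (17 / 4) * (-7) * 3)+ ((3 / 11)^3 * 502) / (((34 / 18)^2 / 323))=5015084619 / 3167780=1583.15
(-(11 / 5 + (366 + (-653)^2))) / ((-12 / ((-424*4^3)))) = -965085508.27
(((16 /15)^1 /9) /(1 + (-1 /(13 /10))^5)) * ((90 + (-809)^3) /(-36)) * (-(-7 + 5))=4771307.13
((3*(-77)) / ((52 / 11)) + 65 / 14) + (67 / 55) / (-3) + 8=-2199913 / 60060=-36.63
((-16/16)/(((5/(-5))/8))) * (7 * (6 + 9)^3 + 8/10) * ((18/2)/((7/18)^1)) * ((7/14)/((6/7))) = 12757932/5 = 2551586.40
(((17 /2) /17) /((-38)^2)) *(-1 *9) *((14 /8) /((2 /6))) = -0.02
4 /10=0.40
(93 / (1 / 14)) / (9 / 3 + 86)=1302 / 89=14.63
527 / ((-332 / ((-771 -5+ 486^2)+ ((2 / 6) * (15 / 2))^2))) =-496278535 / 1328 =-373703.72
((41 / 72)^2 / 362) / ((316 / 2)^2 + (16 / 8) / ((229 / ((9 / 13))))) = 5004337 / 139465464346368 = 0.00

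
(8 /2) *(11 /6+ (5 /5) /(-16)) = 85 /12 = 7.08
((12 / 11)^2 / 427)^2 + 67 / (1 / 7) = 1251985619677 / 2669478889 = 469.00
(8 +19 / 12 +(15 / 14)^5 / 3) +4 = 14.05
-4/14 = -2/7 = -0.29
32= 32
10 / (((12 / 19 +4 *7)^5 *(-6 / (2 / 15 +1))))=-2476099 / 25222497435648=-0.00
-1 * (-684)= 684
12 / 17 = 0.71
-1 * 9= -9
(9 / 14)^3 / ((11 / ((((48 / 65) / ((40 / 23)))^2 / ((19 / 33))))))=10412307 / 1376716250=0.01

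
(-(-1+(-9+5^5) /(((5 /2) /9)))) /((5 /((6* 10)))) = -672996 /5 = -134599.20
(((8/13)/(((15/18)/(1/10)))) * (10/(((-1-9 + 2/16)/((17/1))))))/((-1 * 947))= 0.00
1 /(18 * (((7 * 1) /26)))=0.21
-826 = -826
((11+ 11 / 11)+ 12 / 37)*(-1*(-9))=110.92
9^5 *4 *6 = 1417176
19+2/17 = 325/17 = 19.12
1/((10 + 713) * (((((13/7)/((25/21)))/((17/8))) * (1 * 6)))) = 425/1353456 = 0.00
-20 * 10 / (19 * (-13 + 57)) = -50 / 209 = -0.24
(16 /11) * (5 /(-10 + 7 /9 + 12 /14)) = -5040 /5797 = -0.87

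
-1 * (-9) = 9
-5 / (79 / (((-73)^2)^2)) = -141991205 / 79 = -1797357.03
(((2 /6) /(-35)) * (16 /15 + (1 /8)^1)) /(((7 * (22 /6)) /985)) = -2561 /5880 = -0.44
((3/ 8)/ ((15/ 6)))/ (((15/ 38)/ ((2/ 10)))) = 19/ 250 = 0.08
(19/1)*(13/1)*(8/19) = 104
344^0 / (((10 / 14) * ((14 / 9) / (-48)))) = -216 / 5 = -43.20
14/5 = 2.80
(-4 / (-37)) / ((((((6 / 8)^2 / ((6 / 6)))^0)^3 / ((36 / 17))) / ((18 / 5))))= 2592 / 3145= 0.82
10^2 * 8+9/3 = 803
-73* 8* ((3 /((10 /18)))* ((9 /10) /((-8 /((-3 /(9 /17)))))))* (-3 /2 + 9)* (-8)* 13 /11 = 7840638 /55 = 142557.05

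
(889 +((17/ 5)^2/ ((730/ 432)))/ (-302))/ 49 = 1224899663/ 67515875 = 18.14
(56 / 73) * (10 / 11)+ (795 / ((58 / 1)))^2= 509399915 / 2701292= 188.58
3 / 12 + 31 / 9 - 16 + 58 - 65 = -19.31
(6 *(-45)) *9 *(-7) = 17010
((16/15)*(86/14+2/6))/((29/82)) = 178432/9135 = 19.53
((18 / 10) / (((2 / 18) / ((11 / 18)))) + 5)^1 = 149 / 10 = 14.90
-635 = -635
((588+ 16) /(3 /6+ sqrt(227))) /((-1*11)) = 1208 /9977- 2416*sqrt(227) /9977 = -3.53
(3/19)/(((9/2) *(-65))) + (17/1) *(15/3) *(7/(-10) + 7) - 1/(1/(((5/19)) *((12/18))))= 3966751/7410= 535.32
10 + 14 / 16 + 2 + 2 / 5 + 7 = 811 / 40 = 20.28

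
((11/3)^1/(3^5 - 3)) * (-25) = -55/144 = -0.38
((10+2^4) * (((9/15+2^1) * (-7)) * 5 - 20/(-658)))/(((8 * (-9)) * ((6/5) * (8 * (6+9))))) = 389077/1705536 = 0.23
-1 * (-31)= 31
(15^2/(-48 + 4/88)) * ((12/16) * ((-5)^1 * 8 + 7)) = 49005/422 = 116.13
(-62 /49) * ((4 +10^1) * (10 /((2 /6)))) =-3720 /7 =-531.43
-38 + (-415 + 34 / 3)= -1325 / 3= -441.67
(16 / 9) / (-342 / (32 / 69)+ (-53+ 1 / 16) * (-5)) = -64 / 17019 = -0.00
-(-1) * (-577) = -577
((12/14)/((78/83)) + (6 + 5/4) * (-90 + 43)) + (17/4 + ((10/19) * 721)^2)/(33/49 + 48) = 136785177833/52233090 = 2618.75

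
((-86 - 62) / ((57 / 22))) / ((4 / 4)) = -3256 / 57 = -57.12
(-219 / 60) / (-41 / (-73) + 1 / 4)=-5329 / 1185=-4.50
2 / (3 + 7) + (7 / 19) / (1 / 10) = 369 / 95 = 3.88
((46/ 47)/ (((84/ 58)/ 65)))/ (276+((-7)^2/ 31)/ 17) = 22848085/ 143609487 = 0.16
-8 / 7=-1.14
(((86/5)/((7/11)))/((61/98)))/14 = 946/305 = 3.10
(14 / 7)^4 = 16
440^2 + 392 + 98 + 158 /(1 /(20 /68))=3300320 /17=194136.47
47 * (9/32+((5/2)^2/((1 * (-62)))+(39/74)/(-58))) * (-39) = -334330035/1064416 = -314.10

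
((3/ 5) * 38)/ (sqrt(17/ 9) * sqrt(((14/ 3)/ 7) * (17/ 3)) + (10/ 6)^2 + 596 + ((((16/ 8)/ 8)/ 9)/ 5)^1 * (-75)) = 0.04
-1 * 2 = -2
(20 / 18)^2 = 100 / 81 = 1.23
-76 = -76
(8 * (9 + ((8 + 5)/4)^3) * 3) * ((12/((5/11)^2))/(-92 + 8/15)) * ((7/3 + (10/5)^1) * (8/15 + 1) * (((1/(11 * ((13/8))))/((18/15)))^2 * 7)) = -127558/1911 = -66.75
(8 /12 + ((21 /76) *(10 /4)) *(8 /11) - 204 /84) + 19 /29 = -76921 /127281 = -0.60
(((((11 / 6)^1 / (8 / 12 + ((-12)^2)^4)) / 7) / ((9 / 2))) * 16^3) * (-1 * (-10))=45056 / 8126654067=0.00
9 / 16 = 0.56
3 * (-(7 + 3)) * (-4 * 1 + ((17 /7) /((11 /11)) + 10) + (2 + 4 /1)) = -3030 /7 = -432.86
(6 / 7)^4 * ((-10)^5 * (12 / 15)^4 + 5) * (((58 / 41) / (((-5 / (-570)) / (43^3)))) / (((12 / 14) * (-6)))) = 775081984723920 / 14063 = 55114981492.14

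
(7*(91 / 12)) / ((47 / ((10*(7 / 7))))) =3185 / 282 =11.29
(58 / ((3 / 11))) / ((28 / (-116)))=-18502 / 21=-881.05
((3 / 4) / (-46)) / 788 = -3 / 144992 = -0.00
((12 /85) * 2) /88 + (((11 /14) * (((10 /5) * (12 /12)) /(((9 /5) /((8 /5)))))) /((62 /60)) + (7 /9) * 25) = 37980884 /1826055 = 20.80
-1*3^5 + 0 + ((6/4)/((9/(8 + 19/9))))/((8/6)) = -17405/72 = -241.74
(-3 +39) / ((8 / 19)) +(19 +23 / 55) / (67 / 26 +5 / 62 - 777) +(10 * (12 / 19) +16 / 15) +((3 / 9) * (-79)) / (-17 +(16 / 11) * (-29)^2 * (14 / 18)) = 17724169428067 / 190933130850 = 92.83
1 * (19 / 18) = 1.06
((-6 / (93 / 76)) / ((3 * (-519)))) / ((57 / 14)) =112 / 144801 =0.00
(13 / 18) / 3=13 / 54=0.24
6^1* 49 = 294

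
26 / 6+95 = 298 / 3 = 99.33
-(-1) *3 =3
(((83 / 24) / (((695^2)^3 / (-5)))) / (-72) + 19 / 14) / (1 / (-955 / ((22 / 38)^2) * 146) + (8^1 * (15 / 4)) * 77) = 1862385560978347412208318763 / 3169976262071637581842175820000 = 0.00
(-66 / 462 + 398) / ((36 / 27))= 8355 / 28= 298.39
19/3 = 6.33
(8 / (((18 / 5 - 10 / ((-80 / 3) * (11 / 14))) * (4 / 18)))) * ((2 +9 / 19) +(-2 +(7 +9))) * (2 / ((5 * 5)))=11.64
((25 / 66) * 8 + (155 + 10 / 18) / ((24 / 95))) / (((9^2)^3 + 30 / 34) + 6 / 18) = 3124175 / 2683251747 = 0.00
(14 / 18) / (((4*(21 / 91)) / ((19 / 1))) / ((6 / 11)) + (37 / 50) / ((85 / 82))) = 524875 / 541863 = 0.97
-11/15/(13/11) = -121/195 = -0.62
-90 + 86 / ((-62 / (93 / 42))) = -1303 / 14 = -93.07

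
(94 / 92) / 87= 47 / 4002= 0.01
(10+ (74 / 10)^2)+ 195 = 6494 / 25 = 259.76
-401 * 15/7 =-6015/7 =-859.29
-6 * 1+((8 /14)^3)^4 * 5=-82963837126 /13841287201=-5.99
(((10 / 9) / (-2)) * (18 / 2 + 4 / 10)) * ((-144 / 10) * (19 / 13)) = 7144 / 65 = 109.91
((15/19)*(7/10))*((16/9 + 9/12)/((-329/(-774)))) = 11739/3572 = 3.29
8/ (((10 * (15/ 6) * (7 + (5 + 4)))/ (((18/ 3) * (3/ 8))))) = 9/ 200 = 0.04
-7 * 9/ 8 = -63/ 8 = -7.88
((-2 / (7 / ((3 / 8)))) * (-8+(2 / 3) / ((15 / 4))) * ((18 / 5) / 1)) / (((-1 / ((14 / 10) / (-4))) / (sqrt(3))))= 132 * sqrt(3) / 125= 1.83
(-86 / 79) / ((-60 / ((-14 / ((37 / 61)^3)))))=-68321281 / 60023805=-1.14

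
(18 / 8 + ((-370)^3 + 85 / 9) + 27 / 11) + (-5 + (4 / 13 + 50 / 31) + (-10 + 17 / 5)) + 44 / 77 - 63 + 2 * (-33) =-282927076122833 / 5585580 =-50653123.96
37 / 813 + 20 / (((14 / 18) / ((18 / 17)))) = 2638523 / 96747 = 27.27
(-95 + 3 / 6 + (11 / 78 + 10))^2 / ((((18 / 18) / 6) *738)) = 10824100 / 187083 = 57.86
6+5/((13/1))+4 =135/13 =10.38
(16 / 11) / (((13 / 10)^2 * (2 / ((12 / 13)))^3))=0.08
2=2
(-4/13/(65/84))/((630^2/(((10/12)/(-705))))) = 2/1688880375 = 0.00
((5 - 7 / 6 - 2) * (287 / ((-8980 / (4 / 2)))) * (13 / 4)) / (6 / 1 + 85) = -451 / 107760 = -0.00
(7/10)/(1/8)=28/5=5.60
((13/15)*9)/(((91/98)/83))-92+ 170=3876/5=775.20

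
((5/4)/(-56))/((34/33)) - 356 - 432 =-6001573/7616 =-788.02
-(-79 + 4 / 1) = 75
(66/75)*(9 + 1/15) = 2992/375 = 7.98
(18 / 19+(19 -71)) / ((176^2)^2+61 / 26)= -25220 / 473999213703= -0.00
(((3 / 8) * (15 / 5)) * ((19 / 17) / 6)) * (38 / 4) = 1.99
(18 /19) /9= 2 /19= 0.11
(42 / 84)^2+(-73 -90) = -651 / 4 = -162.75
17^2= 289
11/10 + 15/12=47/20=2.35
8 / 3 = 2.67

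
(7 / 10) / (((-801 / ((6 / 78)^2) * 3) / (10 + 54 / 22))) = -959 / 44671770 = -0.00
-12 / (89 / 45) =-540 / 89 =-6.07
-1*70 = -70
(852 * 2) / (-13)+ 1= -130.08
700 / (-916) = -175 / 229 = -0.76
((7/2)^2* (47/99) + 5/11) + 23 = 11591/396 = 29.27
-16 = -16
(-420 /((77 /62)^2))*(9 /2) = -1225.36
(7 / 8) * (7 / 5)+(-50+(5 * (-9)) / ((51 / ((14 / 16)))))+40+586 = 97997 / 170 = 576.45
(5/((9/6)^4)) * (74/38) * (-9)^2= 2960/19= 155.79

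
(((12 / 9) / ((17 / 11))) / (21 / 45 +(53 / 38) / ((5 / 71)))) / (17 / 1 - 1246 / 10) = -4180 / 10568203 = -0.00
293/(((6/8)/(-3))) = -1172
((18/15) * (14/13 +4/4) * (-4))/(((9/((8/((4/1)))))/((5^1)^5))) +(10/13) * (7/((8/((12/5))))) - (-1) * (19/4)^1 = -359669/52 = -6916.71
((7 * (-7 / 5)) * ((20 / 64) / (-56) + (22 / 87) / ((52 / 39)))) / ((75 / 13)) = -0.31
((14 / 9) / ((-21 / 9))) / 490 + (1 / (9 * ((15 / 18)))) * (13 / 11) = 421 / 2695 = 0.16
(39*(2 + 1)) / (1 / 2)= 234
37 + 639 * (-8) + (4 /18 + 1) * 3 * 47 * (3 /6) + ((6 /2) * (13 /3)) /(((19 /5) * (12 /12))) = -4985.41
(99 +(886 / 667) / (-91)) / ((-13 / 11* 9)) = -66089287 / 7101549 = -9.31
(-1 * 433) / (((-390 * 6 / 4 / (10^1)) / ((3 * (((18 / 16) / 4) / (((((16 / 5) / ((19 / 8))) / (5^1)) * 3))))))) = 7.73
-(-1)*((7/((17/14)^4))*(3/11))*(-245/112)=-1764735/918731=-1.92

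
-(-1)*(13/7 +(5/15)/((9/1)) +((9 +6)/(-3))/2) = -229/378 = -0.61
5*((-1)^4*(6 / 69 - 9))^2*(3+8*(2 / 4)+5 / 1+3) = 3151875 / 529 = 5958.18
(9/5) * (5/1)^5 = 5625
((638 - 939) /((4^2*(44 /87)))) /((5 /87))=-2278269 /3520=-647.24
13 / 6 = 2.17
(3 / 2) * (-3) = -9 / 2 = -4.50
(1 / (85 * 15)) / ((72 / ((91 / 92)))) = 0.00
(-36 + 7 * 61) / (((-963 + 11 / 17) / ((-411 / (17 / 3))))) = 482103 / 16360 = 29.47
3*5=15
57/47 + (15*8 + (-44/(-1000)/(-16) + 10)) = 24667483/188000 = 131.21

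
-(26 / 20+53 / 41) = -1063 / 410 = -2.59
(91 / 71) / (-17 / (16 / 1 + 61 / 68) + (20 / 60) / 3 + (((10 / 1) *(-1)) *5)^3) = -313677 / 30592344035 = -0.00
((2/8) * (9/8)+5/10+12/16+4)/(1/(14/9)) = 413/48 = 8.60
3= 3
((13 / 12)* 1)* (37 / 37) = 13 / 12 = 1.08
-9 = -9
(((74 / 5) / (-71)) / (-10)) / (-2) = -37 / 3550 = -0.01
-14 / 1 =-14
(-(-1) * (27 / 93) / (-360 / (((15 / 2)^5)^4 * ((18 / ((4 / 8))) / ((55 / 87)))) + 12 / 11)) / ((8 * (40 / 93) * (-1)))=-68737046918822479248046875 / 888721414708007796259654912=-0.08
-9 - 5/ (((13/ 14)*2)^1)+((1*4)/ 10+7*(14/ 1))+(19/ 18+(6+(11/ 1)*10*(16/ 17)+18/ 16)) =15786109/ 79560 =198.42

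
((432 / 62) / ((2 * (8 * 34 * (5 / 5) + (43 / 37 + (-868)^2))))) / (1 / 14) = 55944 / 864490645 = 0.00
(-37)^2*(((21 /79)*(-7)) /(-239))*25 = 5031075 /18881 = 266.46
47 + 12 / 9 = 145 / 3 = 48.33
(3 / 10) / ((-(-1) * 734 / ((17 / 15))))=17 / 36700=0.00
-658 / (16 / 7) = -2303 / 8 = -287.88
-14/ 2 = -7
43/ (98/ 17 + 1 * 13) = 731/ 319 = 2.29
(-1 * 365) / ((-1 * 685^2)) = 73 / 93845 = 0.00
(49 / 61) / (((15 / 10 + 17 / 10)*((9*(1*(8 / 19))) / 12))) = 4655 / 5856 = 0.79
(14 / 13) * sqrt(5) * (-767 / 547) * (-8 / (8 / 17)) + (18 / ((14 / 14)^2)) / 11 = 18 / 11 + 14042 * sqrt(5) / 547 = 59.04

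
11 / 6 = 1.83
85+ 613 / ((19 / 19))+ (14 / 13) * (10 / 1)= 9214 / 13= 708.77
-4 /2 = -2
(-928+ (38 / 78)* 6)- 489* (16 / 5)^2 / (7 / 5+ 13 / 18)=-40777886 / 12415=-3284.57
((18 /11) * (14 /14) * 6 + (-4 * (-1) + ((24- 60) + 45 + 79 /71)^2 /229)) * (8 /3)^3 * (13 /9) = 1205653809152 /3085681797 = 390.73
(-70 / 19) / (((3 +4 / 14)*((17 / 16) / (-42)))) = 329280 / 7429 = 44.32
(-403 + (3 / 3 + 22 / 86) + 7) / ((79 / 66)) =-1120284 / 3397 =-329.79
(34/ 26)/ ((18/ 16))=136/ 117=1.16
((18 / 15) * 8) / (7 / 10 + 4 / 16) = 192 / 19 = 10.11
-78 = -78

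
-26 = -26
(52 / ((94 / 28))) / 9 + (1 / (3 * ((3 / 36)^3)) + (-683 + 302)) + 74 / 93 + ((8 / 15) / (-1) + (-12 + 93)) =277.98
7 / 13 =0.54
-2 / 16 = -0.12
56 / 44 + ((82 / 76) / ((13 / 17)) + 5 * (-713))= -19357627 / 5434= -3562.32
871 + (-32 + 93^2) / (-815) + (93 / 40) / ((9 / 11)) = 3377107 / 3912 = 863.27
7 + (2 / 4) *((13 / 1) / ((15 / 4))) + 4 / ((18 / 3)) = 47 / 5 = 9.40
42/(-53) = -42/53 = -0.79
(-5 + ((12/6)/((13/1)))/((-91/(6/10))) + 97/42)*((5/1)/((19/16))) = -764168/67431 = -11.33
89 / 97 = 0.92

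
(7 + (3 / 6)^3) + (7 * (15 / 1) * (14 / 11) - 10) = 11507 / 88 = 130.76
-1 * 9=-9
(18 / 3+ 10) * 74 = 1184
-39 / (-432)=0.09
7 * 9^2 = 567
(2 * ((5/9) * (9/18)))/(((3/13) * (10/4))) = 26/27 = 0.96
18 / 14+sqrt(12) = 9 / 7+2 * sqrt(3) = 4.75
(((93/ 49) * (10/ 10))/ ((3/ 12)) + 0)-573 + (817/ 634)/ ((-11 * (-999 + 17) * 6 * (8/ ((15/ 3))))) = -565.41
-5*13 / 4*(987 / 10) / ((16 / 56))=-5613.56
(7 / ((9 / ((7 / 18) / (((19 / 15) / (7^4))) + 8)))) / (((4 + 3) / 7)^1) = 594629 / 1026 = 579.56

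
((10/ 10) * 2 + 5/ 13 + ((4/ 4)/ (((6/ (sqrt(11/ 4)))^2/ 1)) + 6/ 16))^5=4217582889820025549/ 22989483914821632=183.46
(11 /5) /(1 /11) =121 /5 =24.20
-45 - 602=-647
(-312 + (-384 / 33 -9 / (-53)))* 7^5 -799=-3169946684 / 583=-5437301.34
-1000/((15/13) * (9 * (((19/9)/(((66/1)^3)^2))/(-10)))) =37701801761684.21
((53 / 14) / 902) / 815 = 53 / 10291820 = 0.00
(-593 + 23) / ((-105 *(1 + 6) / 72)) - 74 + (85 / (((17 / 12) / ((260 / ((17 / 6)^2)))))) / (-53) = -41150530 / 750533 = -54.83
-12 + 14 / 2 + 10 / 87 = -425 / 87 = -4.89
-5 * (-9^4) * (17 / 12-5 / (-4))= 87480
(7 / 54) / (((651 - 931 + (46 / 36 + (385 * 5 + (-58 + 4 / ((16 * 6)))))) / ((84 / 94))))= 56 / 767839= 0.00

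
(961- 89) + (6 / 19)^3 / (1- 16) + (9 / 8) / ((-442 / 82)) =52859682169 / 60633560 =871.79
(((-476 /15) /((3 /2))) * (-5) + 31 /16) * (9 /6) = 15511 /96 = 161.57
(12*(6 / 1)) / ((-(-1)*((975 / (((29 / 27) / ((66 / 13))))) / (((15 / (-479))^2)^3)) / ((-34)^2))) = 2262870000 / 132863523509344331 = 0.00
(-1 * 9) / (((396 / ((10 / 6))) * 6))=-5 / 792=-0.01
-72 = -72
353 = 353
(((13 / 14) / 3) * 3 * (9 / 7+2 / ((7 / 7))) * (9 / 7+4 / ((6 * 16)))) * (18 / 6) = 66677 / 5488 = 12.15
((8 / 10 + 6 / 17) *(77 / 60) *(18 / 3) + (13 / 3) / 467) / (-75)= -5291498 / 44656875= -0.12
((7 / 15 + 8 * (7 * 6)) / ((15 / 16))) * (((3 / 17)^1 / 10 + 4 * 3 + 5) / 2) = 3053.80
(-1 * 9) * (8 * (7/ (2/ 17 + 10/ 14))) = -6664/ 11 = -605.82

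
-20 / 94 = -10 / 47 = -0.21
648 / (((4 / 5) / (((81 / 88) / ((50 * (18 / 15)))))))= 2187 / 176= 12.43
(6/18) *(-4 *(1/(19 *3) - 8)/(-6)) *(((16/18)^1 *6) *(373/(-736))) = 169715/35397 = 4.79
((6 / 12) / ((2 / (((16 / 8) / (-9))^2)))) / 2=1 / 162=0.01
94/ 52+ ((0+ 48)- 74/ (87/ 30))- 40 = -15.71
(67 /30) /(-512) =-67 /15360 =-0.00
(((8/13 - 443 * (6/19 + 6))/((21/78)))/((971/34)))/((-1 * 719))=6711872/13264831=0.51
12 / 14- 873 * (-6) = 36672 / 7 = 5238.86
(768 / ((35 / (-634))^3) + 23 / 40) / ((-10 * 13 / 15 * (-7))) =-4697212205253 / 62426000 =-75244.48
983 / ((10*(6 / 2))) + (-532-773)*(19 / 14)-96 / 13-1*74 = -2483876 / 1365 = -1819.69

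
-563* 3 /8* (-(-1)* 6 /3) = -1689 /4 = -422.25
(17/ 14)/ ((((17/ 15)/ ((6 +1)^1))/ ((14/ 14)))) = 15/ 2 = 7.50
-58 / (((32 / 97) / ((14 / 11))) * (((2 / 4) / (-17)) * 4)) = 334747 / 176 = 1901.97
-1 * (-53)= 53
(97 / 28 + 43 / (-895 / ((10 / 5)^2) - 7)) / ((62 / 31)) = 84715 / 51688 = 1.64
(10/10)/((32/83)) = 83/32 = 2.59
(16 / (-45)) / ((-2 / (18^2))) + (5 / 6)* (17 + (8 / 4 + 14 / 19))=14069 / 190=74.05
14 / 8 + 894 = 3583 / 4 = 895.75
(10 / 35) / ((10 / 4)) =4 / 35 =0.11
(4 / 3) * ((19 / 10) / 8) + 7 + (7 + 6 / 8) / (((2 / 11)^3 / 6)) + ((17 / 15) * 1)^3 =418241333 / 54000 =7745.21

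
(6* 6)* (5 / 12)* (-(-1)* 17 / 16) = 255 / 16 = 15.94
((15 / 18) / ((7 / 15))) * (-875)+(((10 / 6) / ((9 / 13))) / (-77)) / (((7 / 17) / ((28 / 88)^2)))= -1562.51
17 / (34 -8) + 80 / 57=3049 / 1482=2.06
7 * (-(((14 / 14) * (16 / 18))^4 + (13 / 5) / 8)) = -1743931 / 262440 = -6.65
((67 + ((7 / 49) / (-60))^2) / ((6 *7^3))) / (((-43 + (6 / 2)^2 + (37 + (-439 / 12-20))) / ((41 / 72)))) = -484570841 / 1400574369600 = -0.00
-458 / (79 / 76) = -34808 / 79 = -440.61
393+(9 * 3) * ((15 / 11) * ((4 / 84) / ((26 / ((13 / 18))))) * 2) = 60537 / 154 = 393.10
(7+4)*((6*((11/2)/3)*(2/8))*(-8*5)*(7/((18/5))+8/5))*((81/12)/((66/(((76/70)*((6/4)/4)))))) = -200013/1120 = -178.58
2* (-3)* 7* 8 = -336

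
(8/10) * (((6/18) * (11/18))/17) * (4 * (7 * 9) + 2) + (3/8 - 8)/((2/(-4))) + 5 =208247/9180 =22.68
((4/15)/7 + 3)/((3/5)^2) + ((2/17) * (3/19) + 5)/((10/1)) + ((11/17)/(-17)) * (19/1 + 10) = 81334433/10377990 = 7.84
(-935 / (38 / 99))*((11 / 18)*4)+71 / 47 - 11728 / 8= -6625134 / 893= -7418.96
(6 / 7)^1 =6 / 7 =0.86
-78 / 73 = -1.07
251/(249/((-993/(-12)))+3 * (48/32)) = 166162/4971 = 33.43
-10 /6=-5 /3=-1.67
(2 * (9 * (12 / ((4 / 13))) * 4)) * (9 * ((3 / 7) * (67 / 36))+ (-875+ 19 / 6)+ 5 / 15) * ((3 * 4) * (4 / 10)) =-407738448 / 35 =-11649669.94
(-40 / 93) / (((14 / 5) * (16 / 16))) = -100 / 651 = -0.15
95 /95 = 1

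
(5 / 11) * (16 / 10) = 8 / 11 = 0.73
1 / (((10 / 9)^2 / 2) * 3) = 27 / 50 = 0.54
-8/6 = -4/3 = -1.33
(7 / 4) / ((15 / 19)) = 133 / 60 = 2.22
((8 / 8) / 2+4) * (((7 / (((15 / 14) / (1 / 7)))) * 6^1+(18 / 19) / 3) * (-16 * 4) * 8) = -1294848 / 95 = -13629.98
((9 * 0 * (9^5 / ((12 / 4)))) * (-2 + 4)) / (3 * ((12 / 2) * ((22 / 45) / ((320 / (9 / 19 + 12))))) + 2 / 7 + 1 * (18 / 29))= 0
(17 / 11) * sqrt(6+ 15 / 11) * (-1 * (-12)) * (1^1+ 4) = 9180 * sqrt(11) / 121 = 251.62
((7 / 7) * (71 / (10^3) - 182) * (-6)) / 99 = 5513 / 500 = 11.03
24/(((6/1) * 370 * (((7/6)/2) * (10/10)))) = 24/1295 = 0.02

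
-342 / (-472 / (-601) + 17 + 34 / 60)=-6166260 / 330887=-18.64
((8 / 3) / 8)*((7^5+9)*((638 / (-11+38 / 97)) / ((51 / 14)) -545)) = -70789255792 / 22491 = -3147448.13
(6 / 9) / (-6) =-1 / 9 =-0.11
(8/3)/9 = 8/27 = 0.30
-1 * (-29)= 29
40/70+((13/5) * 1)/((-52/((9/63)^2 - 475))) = 11917/490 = 24.32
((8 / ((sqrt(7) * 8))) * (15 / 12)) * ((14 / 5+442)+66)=1277 * sqrt(7) / 14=241.33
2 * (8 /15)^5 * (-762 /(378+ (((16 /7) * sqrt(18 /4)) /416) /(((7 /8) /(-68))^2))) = -1158394898612224 /6427480339209375+ 1372868487151616 * sqrt(2) /57847323052884375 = -0.15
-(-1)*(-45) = -45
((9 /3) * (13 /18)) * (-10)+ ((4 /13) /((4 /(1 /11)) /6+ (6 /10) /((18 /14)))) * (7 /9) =-98725 /4563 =-21.64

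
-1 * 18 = -18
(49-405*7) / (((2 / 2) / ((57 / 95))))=-8358 / 5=-1671.60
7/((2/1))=3.50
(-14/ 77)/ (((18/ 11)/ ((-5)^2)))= -25/ 9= -2.78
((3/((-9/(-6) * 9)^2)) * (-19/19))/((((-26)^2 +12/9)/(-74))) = 0.00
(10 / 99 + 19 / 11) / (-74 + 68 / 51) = -181 / 7194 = -0.03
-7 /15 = -0.47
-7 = -7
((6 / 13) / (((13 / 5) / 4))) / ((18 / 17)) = 340 / 507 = 0.67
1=1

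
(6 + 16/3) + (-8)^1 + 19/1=67/3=22.33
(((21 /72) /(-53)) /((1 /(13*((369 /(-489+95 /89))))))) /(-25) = -996177 /460315600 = -0.00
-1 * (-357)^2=-127449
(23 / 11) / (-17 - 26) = -23 / 473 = -0.05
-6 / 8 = -0.75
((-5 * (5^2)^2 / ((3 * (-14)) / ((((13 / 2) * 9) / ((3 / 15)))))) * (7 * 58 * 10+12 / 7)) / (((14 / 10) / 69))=1494345937500 / 343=4356693695.34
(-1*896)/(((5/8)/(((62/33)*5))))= -444416/33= -13467.15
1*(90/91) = 90/91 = 0.99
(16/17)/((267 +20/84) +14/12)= 672/191641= 0.00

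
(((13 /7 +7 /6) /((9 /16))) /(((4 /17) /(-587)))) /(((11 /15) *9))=-2031.96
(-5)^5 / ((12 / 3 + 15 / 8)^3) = -1600000 / 103823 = -15.41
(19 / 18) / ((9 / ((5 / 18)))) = 95 / 2916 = 0.03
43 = 43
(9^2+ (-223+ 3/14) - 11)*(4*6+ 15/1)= -83421/14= -5958.64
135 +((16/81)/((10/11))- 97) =15478/405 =38.22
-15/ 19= -0.79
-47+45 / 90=-93 / 2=-46.50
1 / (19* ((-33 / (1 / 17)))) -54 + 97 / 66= -373281 / 7106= -52.53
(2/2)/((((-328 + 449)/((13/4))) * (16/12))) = 39/1936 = 0.02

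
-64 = -64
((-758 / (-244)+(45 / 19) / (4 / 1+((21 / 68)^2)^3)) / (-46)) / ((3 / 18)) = -0.48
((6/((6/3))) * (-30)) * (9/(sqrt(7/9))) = -2430 * sqrt(7)/7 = -918.45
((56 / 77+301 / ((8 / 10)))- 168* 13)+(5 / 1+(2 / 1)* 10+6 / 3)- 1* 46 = -80345 / 44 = -1826.02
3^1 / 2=1.50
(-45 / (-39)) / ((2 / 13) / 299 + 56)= 1495 / 72558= 0.02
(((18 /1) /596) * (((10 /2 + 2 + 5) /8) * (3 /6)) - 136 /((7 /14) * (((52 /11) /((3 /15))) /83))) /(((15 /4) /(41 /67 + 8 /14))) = -301.40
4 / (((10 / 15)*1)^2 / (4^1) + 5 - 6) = -9 / 2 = -4.50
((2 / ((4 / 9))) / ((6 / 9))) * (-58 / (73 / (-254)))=99441 / 73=1362.21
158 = 158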